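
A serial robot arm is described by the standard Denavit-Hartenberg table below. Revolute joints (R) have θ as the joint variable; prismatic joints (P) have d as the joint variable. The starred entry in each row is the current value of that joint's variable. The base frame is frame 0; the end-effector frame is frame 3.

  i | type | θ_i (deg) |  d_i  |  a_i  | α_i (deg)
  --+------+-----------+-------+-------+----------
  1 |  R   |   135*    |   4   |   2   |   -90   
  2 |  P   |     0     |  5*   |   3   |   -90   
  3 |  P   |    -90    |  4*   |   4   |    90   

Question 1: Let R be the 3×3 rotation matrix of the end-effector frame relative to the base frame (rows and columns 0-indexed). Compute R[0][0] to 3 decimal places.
-0.707

End-effector x-axis (col 0 of R) = (-0.7071,-0.7071,0.0000)
R[0][0] = -0.7071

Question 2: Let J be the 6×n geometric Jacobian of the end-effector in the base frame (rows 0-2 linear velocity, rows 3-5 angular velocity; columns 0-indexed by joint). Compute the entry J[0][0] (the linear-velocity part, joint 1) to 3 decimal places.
2.828

axis z_0 = ẑ; lever o_n−o_0 = (-9.8995,-2.8284,0.0000)
cross product → J_v[:, 0] = (2.8284,-9.8995,0.0000)
J_ω[:, 0] = z_0
entry J[0][0] = 2.8284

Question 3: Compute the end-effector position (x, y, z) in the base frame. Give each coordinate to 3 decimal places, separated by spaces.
after link 1: o_1 = (-1.4142, 1.4142, 4.0000)
after link 2: o_2 = (-7.0711, 0.0000, 4.0000)
after link 3: o_3 = (-9.8995, -2.8284, 0.0000)

-9.899 -2.828 0.000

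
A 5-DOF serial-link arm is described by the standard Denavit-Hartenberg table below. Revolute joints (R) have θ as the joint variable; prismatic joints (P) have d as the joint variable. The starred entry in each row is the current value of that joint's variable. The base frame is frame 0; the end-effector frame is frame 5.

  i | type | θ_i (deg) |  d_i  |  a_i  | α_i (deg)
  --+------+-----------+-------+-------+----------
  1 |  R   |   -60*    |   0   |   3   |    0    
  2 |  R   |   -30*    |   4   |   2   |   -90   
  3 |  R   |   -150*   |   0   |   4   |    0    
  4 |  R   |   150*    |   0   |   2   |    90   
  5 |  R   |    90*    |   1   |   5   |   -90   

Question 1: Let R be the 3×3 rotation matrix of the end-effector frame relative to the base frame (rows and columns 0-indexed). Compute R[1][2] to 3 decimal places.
End-effector z-axis (col 2 of R) = (-0.0000,1.0000,0.0000)
R[1][2] = 1.0000

1.000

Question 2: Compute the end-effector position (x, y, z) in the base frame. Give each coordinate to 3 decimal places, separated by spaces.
after link 1: o_1 = (1.5000, -2.5981, 0.0000)
after link 2: o_2 = (1.5000, -4.5981, 4.0000)
after link 3: o_3 = (1.5000, -1.1340, 6.0000)
after link 4: o_4 = (1.5000, -3.1340, 6.0000)
after link 5: o_5 = (6.5000, -3.1340, 7.0000)

6.500 -3.134 7.000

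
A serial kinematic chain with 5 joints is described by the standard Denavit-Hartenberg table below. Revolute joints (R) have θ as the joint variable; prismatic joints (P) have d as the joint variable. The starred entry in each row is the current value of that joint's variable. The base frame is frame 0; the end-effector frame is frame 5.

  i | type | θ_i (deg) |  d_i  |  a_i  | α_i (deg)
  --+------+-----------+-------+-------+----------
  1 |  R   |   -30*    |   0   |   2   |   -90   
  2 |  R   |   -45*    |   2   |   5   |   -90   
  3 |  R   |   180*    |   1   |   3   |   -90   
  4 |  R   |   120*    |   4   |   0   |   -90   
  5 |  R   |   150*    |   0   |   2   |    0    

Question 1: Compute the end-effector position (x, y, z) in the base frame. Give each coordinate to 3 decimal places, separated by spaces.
6.457 2.045 -0.966

after link 1: o_1 = (1.7321, -1.0000, 0.0000)
after link 2: o_2 = (5.7939, -1.0357, 3.5355)
after link 3: o_3 = (4.5692, -0.3286, 0.7071)
after link 4: o_4 = (6.5692, 3.1355, 0.7071)
after link 5: o_5 = (6.4574, 2.0453, -0.9659)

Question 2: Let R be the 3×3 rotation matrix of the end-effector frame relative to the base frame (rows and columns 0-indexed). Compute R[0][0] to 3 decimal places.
End-effector x-axis (col 0 of R) = (-0.0559,-0.5451,-0.8365)
R[0][0] = -0.0559

-0.056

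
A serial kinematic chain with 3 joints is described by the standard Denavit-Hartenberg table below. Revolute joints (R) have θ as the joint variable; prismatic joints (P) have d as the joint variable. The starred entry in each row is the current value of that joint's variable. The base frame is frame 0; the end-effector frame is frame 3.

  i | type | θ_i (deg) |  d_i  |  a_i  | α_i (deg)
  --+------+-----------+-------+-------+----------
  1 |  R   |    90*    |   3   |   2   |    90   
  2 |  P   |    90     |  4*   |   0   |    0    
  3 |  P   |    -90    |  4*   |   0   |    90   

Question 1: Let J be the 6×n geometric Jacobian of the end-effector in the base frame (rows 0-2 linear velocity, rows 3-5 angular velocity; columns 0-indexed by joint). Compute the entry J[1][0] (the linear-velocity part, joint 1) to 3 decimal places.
8.000

axis z_0 = ẑ; lever o_n−o_0 = (8.0000,2.0000,3.0000)
cross product → J_v[:, 0] = (-2.0000,8.0000,0.0000)
J_ω[:, 0] = z_0
entry J[1][0] = 8.0000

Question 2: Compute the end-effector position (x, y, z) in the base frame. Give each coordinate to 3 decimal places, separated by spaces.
8.000 2.000 3.000

after link 1: o_1 = (0.0000, 2.0000, 3.0000)
after link 2: o_2 = (4.0000, 2.0000, 3.0000)
after link 3: o_3 = (8.0000, 2.0000, 3.0000)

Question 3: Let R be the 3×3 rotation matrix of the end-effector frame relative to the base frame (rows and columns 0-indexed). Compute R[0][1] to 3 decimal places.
End-effector y-axis (col 1 of R) = (1.0000,-0.0000,0.0000)
R[0][1] = 1.0000

1.000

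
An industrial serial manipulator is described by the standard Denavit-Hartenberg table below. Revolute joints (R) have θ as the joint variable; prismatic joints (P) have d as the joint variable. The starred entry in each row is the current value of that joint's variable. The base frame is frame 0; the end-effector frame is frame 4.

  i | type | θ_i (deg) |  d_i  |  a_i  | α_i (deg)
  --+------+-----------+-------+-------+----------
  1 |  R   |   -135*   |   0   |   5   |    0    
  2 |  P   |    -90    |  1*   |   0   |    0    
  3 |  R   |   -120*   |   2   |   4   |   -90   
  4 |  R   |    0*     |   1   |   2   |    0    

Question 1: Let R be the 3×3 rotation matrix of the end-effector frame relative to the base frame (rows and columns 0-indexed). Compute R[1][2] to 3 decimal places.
0.966

End-effector z-axis (col 2 of R) = (-0.2588,0.9659,0.0000)
R[1][2] = 0.9659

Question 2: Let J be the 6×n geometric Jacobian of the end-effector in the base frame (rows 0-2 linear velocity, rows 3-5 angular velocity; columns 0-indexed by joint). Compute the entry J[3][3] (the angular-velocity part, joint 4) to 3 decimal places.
axis z_3 = (-0.2588,0.9659,0.0000); lever o_n−o_3 = (1.6730,1.4836,0.0000)
cross product → J_v[:, 3] = (-0.0000,0.0000,-2.0000)
J_ω[:, 3] = z_3
entry J[3][3] = -0.2588

-0.259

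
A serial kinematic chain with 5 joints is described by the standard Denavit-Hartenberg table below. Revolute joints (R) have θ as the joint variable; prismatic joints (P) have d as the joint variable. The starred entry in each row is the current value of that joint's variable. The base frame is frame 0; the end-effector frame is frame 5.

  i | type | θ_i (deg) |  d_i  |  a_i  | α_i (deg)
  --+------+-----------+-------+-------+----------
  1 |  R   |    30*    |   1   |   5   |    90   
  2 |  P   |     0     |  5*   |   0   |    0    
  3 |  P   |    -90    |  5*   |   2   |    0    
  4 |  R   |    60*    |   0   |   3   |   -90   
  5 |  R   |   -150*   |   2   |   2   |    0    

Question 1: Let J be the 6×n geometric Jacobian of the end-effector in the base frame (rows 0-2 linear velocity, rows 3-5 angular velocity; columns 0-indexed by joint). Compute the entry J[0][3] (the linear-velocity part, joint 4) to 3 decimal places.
-0.951

axis z_3 = (0.5000,-0.8660,0.0000); lever o_n−o_3 = (2.3170,0.1830,1.0981)
cross product → J_v[:, 3] = (-0.9510,-0.5490,2.0981)
J_ω[:, 3] = z_3
entry J[0][3] = -0.9510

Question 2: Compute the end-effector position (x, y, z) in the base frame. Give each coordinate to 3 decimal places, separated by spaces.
after link 1: o_1 = (4.3301, 2.5000, 1.0000)
after link 2: o_2 = (6.8301, -1.8301, 1.0000)
after link 3: o_3 = (9.3301, -6.1603, -1.0000)
after link 4: o_4 = (11.5801, -4.8612, -2.5000)
after link 5: o_5 = (11.6471, -5.9772, 0.0981)

11.647 -5.977 0.098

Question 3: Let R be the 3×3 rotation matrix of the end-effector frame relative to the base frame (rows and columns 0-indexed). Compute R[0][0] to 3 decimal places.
-0.400

End-effector x-axis (col 0 of R) = (-0.3995,-0.8080,0.4330)
R[0][0] = -0.3995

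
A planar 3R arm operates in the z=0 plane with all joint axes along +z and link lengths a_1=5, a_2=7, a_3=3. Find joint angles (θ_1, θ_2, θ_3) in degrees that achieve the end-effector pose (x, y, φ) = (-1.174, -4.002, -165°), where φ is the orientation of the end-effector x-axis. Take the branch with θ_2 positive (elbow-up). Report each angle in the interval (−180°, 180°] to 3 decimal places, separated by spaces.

wrist centre = target − a_3·(cos φ, sin φ) = (1.7238, -3.2255)
cos θ_2 = (13.3755−5²−7²)/(2·5·7) = -0.8661; θ_2 = 150.0044° (elbow-up)
β = atan2(-3.2255,1.7238) = -61.8793°; ψ = atan2(3.4995,-1.0624) = 106.8881°
θ_1 = β − ψ = -168.7674°
θ_3 = φ − θ_1 − θ_2 = -146.2370° (wrapped to (-180°,180°])

-168.767 150.004 -146.237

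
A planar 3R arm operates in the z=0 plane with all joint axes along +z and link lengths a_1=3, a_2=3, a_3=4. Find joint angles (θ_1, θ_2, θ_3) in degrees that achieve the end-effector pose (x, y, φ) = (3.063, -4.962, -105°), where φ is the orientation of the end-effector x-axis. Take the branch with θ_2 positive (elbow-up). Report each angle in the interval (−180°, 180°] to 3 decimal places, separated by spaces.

-59.999 89.993 -134.994

wrist centre = target − a_3·(cos φ, sin φ) = (4.0983, -1.0983)
cos θ_2 = (18.0021−3²−3²)/(2·3·3) = 0.0001; θ_2 = 89.9932° (elbow-up)
β = atan2(-1.0983,4.0983) = -15.0022°; ψ = atan2(3.0000,3.0004) = 44.9966°
θ_1 = β − ψ = -59.9988°
θ_3 = φ − θ_1 − θ_2 = -134.9944° (wrapped to (-180°,180°])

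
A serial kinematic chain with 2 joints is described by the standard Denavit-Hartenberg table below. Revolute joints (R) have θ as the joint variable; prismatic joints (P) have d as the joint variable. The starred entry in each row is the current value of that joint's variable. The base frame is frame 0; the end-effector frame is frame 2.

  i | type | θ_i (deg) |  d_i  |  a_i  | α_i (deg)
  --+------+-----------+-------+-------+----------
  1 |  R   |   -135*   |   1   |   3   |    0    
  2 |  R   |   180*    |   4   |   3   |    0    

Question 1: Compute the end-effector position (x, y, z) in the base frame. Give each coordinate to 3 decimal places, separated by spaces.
0.000 -0.000 5.000

after link 1: o_1 = (-2.1213, -2.1213, 1.0000)
after link 2: o_2 = (0.0000, -0.0000, 5.0000)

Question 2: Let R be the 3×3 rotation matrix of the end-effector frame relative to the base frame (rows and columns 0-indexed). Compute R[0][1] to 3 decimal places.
-0.707

End-effector y-axis (col 1 of R) = (-0.7071,0.7071,0.0000)
R[0][1] = -0.7071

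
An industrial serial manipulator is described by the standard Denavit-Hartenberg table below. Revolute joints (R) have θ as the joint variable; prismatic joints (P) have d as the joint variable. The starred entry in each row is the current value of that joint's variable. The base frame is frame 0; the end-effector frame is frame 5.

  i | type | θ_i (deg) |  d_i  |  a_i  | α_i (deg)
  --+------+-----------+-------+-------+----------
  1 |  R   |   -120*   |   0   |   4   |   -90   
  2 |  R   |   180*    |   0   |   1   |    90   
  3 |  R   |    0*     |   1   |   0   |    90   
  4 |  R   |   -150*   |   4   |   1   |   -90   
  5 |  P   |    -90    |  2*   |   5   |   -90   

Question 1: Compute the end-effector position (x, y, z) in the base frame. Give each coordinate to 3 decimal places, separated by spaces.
-9.227 2.018 1.232

after link 1: o_1 = (-2.0000, -3.4641, 0.0000)
after link 2: o_2 = (-1.5000, -2.5981, -0.0000)
after link 3: o_3 = (-1.5000, -2.5981, -1.0000)
after link 4: o_4 = (-5.3971, -1.3481, -0.5000)
after link 5: o_5 = (-9.2272, 2.0179, 1.2321)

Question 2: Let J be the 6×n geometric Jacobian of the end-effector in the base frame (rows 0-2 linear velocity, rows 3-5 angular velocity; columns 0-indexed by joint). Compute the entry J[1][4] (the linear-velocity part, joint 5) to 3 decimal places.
prismatic axis z_4 = (0.2500,0.4330,0.8660)
J_v[:, 4] = z_4; J_ω[:, 4] = (0,0,0)
entry J[1][4] = 0.4330

0.433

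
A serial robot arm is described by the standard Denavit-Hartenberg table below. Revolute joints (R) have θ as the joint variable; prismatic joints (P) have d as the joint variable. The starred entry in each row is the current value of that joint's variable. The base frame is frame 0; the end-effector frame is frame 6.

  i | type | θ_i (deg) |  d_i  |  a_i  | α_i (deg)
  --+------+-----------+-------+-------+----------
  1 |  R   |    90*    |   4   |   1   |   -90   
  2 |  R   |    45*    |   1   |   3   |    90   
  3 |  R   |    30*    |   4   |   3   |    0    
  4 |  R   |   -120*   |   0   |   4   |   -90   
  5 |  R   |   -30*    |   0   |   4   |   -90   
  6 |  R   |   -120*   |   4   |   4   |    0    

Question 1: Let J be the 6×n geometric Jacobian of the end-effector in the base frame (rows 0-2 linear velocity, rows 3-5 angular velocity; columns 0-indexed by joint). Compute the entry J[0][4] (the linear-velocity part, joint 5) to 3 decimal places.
-2.464

axis z_4 = (-0.0000,0.7071,-0.7071); lever o_n−o_4 = (3.7321,0.7071,-4.1919)
cross product → J_v[:, 4] = (-2.4641,-2.6390,-2.6390)
J_ω[:, 4] = z_4
entry J[0][4] = -2.4641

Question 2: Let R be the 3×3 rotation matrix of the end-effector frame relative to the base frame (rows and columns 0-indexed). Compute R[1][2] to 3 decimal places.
End-effector z-axis (col 2 of R) = (0.5000,-0.6124,-0.6124)
R[1][2] = -0.6124

-0.612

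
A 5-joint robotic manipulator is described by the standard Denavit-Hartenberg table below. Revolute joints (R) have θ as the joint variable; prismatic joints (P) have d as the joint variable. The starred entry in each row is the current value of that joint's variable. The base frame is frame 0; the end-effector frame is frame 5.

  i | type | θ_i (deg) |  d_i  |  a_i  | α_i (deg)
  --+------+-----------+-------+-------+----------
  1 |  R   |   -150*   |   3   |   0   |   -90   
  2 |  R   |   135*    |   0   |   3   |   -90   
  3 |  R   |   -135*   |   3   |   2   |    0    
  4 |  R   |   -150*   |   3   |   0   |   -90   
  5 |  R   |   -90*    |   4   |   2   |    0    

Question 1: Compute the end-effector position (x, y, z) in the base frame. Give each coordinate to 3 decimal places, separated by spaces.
after link 1: o_1 = (0.0000, 0.0000, 3.0000)
after link 2: o_2 = (1.8371, 1.0607, 0.8787)
after link 3: o_3 = (3.5153, 0.3966, 4.0000)
after link 4: o_4 = (5.3524, 1.4572, 6.1213)
after link 5: o_5 = (3.6935, 1.6949, 10.2676)

3.694 1.695 10.268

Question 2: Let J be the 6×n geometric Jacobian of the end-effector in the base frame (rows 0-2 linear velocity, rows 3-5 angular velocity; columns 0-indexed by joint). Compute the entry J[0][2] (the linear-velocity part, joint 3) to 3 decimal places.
2.871

axis z_2 = (0.6124,0.3536,0.7071); lever o_n−o_2 = (1.8564,0.6342,9.3889)
cross product → J_v[:, 2] = (2.8710,-4.4368,-0.2679)
J_ω[:, 2] = z_2
entry J[0][2] = 2.8710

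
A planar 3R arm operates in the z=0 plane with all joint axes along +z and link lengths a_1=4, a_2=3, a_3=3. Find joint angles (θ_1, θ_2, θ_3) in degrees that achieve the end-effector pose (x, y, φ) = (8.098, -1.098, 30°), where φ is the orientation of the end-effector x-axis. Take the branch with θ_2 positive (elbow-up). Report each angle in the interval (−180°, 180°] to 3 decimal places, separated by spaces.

-50.571 60.003 20.568

wrist centre = target − a_3·(cos φ, sin φ) = (5.4999, -2.5980)
cos θ_2 = (36.9988−4²−3²)/(2·4·3) = 0.4999; θ_2 = 60.0034° (elbow-up)
β = atan2(-2.5980,5.4999) = -25.2847°; ψ = atan2(2.5982,5.4998) = 25.2864°
θ_1 = β − ψ = -50.5710°
θ_3 = φ − θ_1 − θ_2 = 20.5676° (wrapped to (-180°,180°])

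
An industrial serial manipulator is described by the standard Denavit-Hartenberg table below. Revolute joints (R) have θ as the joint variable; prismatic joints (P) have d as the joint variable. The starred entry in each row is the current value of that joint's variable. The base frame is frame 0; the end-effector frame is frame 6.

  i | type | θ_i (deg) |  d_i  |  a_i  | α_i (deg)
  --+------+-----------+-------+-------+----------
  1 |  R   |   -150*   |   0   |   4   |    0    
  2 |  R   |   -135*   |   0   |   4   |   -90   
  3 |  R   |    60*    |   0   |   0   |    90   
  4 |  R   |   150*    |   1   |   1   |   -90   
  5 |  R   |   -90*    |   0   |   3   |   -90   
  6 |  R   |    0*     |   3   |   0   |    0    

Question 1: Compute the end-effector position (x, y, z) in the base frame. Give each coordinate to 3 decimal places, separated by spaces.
after link 1: o_1 = (-3.4641, -2.0000, 0.0000)
after link 2: o_2 = (-2.4288, 1.8637, 0.0000)
after link 3: o_3 = (-2.4288, 1.8637, 0.0000)
after link 4: o_4 = (-2.7997, 2.4114, 1.2500)
after link 5: o_5 = (-2.1273, 4.9209, 2.7500)
after link 6: o_6 = (-3.9124, 4.0544, 5.0000)

-3.912 4.054 5.000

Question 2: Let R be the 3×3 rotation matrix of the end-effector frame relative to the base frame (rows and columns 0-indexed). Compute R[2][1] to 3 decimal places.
End-effector y-axis (col 1 of R) = (-0.7718,0.4656,-0.4330)
R[2][1] = -0.4330

-0.433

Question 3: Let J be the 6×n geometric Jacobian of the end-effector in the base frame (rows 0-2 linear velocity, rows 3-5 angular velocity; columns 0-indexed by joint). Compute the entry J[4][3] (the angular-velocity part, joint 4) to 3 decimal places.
axis z_3 = (0.2241,0.8365,0.5000); lever o_n−o_3 = (-1.4836,2.1907,5.0000)
cross product → J_v[:, 3] = (3.0872,-1.8625,1.7321)
J_ω[:, 3] = z_3
entry J[4][3] = 0.8365

0.837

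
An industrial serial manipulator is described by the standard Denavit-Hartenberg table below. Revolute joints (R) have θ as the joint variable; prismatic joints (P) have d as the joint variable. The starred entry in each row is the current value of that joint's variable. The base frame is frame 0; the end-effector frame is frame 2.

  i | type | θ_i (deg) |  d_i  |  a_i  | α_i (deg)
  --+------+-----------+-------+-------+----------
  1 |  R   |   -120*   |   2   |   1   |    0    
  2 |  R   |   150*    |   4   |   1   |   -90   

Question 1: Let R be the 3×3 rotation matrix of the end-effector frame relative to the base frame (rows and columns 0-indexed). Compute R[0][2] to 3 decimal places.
End-effector z-axis (col 2 of R) = (-0.5000,0.8660,0.0000)
R[0][2] = -0.5000

-0.500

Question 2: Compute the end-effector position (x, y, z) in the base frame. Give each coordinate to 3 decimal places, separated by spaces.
after link 1: o_1 = (-0.5000, -0.8660, 2.0000)
after link 2: o_2 = (0.3660, -0.3660, 6.0000)

0.366 -0.366 6.000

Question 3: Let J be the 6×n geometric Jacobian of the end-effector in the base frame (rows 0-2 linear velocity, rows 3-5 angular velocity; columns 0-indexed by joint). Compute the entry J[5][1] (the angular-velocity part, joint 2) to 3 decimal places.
axis z_1 = (0.0000,0.0000,1.0000); lever o_n−o_1 = (0.8660,0.5000,4.0000)
cross product → J_v[:, 1] = (-0.5000,0.8660,0.0000)
J_ω[:, 1] = z_1
entry J[5][1] = 1.0000

1.000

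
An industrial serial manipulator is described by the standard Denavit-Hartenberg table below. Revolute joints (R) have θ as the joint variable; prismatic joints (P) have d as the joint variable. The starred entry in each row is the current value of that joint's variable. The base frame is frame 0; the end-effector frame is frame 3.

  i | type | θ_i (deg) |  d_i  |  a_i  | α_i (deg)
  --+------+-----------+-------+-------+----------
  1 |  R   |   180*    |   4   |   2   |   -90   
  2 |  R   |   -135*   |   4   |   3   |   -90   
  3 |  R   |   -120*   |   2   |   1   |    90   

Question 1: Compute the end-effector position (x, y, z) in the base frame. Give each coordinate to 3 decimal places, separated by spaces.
-1.646 -4.866 7.182

after link 1: o_1 = (-2.0000, 0.0000, 4.0000)
after link 2: o_2 = (0.1213, -4.0000, 6.1213)
after link 3: o_3 = (-1.6464, -4.8660, 7.1820)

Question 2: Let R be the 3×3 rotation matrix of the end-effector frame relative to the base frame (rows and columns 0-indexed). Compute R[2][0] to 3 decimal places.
-0.354

End-effector x-axis (col 0 of R) = (-0.3536,-0.8660,-0.3536)
R[2][0] = -0.3536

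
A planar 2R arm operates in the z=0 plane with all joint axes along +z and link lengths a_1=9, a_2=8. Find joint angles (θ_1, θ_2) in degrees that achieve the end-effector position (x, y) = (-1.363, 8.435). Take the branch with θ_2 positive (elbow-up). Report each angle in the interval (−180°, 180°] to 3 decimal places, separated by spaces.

44.998 119.997

cos θ_2 = (73.0070−9²−8²)/(2·9·8) = -0.5000; θ_2 = 119.9968° (elbow-up)
β = atan2(8.4350,-1.3630) = 99.1790°; ψ = atan2(6.9284,5.0004) = 54.1812°
θ_1 = β − ψ = 44.9978°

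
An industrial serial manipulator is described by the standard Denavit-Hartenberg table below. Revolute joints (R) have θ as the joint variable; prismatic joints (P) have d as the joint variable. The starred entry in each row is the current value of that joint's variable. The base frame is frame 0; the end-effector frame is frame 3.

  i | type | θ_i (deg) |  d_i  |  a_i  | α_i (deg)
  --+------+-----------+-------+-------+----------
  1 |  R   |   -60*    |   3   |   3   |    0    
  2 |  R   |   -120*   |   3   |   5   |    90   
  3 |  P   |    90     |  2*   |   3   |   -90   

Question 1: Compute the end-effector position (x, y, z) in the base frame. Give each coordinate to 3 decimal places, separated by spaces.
-3.500 -0.598 9.000

after link 1: o_1 = (1.5000, -2.5981, 3.0000)
after link 2: o_2 = (-3.5000, -2.5981, 6.0000)
after link 3: o_3 = (-3.5000, -0.5981, 9.0000)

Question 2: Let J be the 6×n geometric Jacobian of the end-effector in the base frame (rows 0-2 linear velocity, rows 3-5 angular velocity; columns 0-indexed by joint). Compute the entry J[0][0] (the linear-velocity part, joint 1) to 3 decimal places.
0.598

axis z_0 = ẑ; lever o_n−o_0 = (-3.5000,-0.5981,9.0000)
cross product → J_v[:, 0] = (0.5981,-3.5000,0.0000)
J_ω[:, 0] = z_0
entry J[0][0] = 0.5981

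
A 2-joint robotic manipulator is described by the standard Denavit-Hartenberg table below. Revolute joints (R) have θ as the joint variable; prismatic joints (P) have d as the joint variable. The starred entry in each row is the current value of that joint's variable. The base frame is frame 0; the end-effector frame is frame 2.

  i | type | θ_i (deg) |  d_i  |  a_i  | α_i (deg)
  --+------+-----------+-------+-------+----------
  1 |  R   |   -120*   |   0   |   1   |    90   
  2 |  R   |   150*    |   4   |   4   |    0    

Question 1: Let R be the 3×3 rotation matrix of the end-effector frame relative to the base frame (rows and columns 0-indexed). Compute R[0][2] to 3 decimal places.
-0.866

End-effector z-axis (col 2 of R) = (-0.8660,0.5000,0.0000)
R[0][2] = -0.8660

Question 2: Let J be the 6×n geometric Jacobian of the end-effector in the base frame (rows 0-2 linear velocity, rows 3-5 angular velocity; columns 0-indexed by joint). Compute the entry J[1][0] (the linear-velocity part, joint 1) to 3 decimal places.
-2.232

axis z_0 = ẑ; lever o_n−o_0 = (-2.2321,4.1340,2.0000)
cross product → J_v[:, 0] = (-4.1340,-2.2321,0.0000)
J_ω[:, 0] = z_0
entry J[1][0] = -2.2321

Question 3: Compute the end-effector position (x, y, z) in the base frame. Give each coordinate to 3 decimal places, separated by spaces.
-2.232 4.134 2.000

after link 1: o_1 = (-0.5000, -0.8660, 0.0000)
after link 2: o_2 = (-2.2321, 4.1340, 2.0000)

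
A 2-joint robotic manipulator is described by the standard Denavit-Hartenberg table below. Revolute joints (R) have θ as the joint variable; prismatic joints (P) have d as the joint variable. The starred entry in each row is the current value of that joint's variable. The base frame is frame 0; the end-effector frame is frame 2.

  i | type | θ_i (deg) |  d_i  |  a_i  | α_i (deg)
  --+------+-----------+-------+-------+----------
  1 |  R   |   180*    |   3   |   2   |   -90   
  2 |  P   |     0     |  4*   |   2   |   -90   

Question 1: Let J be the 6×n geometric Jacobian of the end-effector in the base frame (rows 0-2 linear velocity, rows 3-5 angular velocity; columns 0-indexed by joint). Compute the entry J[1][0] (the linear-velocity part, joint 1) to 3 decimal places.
axis z_0 = ẑ; lever o_n−o_0 = (-4.0000,-4.0000,3.0000)
cross product → J_v[:, 0] = (4.0000,-4.0000,0.0000)
J_ω[:, 0] = z_0
entry J[1][0] = -4.0000

-4.000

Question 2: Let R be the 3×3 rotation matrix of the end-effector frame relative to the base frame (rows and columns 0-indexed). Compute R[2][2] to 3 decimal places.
End-effector z-axis (col 2 of R) = (-0.0000,-0.0000,-1.0000)
R[2][2] = -1.0000

-1.000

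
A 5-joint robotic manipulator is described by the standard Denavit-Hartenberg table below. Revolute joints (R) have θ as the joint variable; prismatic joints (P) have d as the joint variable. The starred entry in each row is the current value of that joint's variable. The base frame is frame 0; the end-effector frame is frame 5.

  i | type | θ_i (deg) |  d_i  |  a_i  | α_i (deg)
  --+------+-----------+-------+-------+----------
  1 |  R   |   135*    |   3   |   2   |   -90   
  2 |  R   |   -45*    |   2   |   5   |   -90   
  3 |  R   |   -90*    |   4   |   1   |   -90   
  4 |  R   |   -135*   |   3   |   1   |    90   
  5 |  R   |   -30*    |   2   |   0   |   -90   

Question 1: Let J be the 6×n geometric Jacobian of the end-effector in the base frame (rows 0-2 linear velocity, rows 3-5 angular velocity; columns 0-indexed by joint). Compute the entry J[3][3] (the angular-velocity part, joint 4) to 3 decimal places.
axis z_3 = (-0.5000,0.5000,0.7071); lever o_n−o_3 = (0.3536,2.6464,2.6213)
cross product → J_v[:, 3] = (-0.5607,1.5607,-1.5000)
J_ω[:, 3] = z_3
entry J[3][3] = -0.5000

-0.500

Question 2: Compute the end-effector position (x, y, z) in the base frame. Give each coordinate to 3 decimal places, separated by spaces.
-7.682 6.439 6.328

after link 1: o_1 = (-1.4142, 1.4142, 3.0000)
after link 2: o_2 = (-5.3284, 2.5000, 6.5355)
after link 3: o_3 = (-8.0355, 3.7929, 3.7071)
after link 4: o_4 = (-9.3891, 6.1464, 5.3284)
after link 5: o_5 = (-7.6820, 6.4393, 6.3284)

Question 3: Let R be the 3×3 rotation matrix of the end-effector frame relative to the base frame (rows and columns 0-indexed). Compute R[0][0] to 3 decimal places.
End-effector x-axis (col 0 of R) = (0.3768,0.4892,-0.7866)
R[0][0] = 0.3768

0.377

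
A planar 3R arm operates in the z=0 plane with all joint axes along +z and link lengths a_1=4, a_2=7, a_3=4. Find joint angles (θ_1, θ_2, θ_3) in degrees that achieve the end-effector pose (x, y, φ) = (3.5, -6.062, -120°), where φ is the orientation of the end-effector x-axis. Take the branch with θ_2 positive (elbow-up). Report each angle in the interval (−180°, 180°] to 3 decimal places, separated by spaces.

wrist centre = target − a_3·(cos φ, sin φ) = (5.5000, -2.5979)
cos θ_2 = (36.9991−4²−7²)/(2·4·7) = -0.5000; θ_2 = 120.0011° (elbow-up)
β = atan2(-2.5979,5.5000) = -25.2835°; ψ = atan2(6.0621,0.4999) = 85.2860°
θ_1 = β − ψ = -110.5695°
θ_3 = φ − θ_1 − θ_2 = -129.4316° (wrapped to (-180°,180°])

-110.570 120.001 -129.432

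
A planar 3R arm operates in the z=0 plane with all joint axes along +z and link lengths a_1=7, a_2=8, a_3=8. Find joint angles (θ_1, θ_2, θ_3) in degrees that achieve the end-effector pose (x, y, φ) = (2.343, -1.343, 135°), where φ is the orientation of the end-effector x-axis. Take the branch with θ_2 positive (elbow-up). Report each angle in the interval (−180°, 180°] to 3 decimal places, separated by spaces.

-90.001 90.002 134.999

wrist centre = target − a_3·(cos φ, sin φ) = (7.9999, -6.9999)
cos θ_2 = (112.9956−7²−8²)/(2·7·8) = -0.0000; θ_2 = 90.0022° (elbow-up)
β = atan2(-6.9999,7.9999) = -41.1859°; ψ = atan2(8.0000,6.9997) = 48.8153°
θ_1 = β − ψ = -90.0012°
θ_3 = φ − θ_1 − θ_2 = 134.9990° (wrapped to (-180°,180°])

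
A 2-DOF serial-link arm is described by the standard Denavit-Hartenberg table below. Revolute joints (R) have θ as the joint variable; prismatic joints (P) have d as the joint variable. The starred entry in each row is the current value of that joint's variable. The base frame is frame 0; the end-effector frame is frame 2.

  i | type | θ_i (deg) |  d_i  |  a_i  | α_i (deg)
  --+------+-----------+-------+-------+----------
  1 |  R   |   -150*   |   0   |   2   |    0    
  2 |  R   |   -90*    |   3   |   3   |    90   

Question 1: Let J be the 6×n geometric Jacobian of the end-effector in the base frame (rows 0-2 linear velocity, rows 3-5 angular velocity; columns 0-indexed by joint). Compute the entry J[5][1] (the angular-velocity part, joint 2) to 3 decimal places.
1.000

axis z_1 = (0.0000,0.0000,1.0000); lever o_n−o_1 = (-1.5000,2.5981,3.0000)
cross product → J_v[:, 1] = (-2.5981,-1.5000,0.0000)
J_ω[:, 1] = z_1
entry J[5][1] = 1.0000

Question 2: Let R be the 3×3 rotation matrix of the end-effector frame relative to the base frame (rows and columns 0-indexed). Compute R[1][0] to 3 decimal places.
0.866

End-effector x-axis (col 0 of R) = (-0.5000,0.8660,0.0000)
R[1][0] = 0.8660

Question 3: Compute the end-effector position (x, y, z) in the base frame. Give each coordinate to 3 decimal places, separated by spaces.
-3.232 1.598 3.000

after link 1: o_1 = (-1.7321, -1.0000, 0.0000)
after link 2: o_2 = (-3.2321, 1.5981, 3.0000)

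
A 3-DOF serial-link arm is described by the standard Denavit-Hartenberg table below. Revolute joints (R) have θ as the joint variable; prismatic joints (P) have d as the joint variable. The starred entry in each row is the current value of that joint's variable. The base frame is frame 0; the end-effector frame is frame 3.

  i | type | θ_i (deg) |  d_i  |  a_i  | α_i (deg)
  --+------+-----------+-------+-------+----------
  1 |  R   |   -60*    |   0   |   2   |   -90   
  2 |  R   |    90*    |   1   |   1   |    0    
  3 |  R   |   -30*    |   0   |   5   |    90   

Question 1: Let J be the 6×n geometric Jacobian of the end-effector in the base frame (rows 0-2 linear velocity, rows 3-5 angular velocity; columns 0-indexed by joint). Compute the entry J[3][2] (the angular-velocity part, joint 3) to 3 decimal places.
axis z_2 = (0.8660,0.5000,0.0000); lever o_n−o_2 = (1.2500,-2.1651,-4.3301)
cross product → J_v[:, 2] = (-2.1651,3.7500,-2.5000)
J_ω[:, 2] = z_2
entry J[3][2] = 0.8660

0.866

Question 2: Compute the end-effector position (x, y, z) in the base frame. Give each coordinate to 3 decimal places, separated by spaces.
3.116 -3.397 -5.330

after link 1: o_1 = (1.0000, -1.7321, 0.0000)
after link 2: o_2 = (1.8660, -1.2321, -1.0000)
after link 3: o_3 = (3.1160, -3.3971, -5.3301)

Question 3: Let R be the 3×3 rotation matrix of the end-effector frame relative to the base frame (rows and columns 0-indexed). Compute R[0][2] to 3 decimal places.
End-effector z-axis (col 2 of R) = (0.4330,-0.7500,0.5000)
R[0][2] = 0.4330

0.433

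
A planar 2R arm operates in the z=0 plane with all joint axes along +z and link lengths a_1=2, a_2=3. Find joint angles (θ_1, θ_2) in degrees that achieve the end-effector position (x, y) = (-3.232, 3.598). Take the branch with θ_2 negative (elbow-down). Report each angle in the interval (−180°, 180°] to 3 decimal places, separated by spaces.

150.005 -30.008

cos θ_2 = (23.3914−2²−3²)/(2·2·3) = 0.8660; θ_2 = -30.0084° (elbow-down)
β = atan2(3.5980,-3.2320) = 131.9326°; ψ = atan2(-1.5004,4.5979) = -18.0726°
θ_1 = β − ψ = 150.0052°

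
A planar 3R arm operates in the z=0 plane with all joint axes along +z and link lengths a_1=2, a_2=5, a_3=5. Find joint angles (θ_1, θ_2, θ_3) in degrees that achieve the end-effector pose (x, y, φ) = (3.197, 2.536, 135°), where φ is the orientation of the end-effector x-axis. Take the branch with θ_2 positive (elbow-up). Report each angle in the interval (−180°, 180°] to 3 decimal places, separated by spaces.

wrist centre = target − a_3·(cos φ, sin φ) = (6.7325, -0.9995)
cos θ_2 = (46.3261−2²−5²)/(2·2·5) = 0.8663; θ_2 = 29.9681° (elbow-up)
β = atan2(-0.9995,6.7325) = -8.4446°; ψ = atan2(2.4976,6.3315) = 21.5277°
θ_1 = β − ψ = -29.9723°
θ_3 = φ − θ_1 − θ_2 = 135.0043° (wrapped to (-180°,180°])

-29.972 29.968 135.004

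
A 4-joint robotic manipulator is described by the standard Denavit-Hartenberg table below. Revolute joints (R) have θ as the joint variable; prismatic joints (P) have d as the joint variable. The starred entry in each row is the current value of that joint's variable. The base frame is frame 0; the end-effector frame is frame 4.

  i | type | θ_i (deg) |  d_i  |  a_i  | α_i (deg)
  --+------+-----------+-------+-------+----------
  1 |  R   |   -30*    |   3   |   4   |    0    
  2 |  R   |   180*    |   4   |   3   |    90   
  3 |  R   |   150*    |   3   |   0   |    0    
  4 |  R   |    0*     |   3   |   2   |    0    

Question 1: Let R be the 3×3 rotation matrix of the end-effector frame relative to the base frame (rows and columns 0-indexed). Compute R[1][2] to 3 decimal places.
End-effector z-axis (col 2 of R) = (0.5000,0.8660,0.0000)
R[1][2] = 0.8660

0.866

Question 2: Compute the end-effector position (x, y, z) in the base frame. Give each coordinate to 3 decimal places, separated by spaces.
5.366 3.830 8.000

after link 1: o_1 = (3.4641, -2.0000, 3.0000)
after link 2: o_2 = (0.8660, -0.5000, 7.0000)
after link 3: o_3 = (2.3660, 2.0981, 7.0000)
after link 4: o_4 = (5.3660, 3.8301, 8.0000)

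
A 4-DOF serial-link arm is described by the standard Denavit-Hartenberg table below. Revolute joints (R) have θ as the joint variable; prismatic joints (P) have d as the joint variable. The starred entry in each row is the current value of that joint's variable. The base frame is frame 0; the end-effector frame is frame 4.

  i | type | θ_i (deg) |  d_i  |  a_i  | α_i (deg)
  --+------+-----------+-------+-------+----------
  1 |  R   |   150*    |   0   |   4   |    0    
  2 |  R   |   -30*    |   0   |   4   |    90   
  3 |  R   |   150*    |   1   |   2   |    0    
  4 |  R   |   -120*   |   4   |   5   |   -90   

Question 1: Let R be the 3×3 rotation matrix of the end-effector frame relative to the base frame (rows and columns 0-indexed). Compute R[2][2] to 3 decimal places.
0.866

End-effector z-axis (col 2 of R) = (0.2500,-0.4330,0.8660)
R[2][2] = 0.8660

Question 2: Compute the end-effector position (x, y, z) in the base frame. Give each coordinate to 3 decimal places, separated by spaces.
-2.433 10.214 3.500

after link 1: o_1 = (-3.4641, 2.0000, 0.0000)
after link 2: o_2 = (-5.4641, 5.4641, 0.0000)
after link 3: o_3 = (-3.7321, 4.4641, 1.0000)
after link 4: o_4 = (-2.4330, 10.2141, 3.5000)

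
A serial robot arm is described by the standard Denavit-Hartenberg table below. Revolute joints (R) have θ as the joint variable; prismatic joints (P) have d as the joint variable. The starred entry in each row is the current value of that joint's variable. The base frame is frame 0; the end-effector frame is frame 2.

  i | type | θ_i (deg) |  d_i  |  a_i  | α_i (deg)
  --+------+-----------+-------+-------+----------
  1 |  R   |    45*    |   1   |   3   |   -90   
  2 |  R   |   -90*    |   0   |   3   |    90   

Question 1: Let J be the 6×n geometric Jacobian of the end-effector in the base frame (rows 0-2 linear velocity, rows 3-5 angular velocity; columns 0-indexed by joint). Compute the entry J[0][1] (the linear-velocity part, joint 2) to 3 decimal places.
2.121

axis z_1 = (-0.7071,0.7071,0.0000); lever o_n−o_1 = (0.0000,0.0000,3.0000)
cross product → J_v[:, 1] = (2.1213,2.1213,-0.0000)
J_ω[:, 1] = z_1
entry J[0][1] = 2.1213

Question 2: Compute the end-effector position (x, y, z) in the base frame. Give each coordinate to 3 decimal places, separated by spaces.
2.121 2.121 4.000

after link 1: o_1 = (2.1213, 2.1213, 1.0000)
after link 2: o_2 = (2.1213, 2.1213, 4.0000)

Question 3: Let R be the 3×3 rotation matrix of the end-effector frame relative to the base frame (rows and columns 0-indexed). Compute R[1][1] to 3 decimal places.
End-effector y-axis (col 1 of R) = (-0.7071,0.7071,0.0000)
R[1][1] = 0.7071

0.707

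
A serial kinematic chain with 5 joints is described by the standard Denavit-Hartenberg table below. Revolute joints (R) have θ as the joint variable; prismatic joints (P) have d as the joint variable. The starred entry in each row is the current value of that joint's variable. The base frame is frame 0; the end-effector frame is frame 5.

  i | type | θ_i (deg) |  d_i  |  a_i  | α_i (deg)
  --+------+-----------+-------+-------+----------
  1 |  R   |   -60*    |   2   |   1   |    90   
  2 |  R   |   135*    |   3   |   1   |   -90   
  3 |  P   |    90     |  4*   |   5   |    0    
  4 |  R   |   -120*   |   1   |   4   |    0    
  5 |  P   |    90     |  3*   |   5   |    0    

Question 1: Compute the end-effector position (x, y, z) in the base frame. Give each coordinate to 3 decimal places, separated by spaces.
after link 1: o_1 = (0.5000, -0.8660, 2.0000)
after link 2: o_2 = (-2.4516, -1.7537, 2.7071)
after link 3: o_3 = (0.4643, 3.1958, -0.1213)
after link 4: o_4 = (-2.8461, 4.9295, 1.6211)
after link 5: o_5 = (-1.0406, 10.4626, 1.2675)

-1.041 10.463 1.268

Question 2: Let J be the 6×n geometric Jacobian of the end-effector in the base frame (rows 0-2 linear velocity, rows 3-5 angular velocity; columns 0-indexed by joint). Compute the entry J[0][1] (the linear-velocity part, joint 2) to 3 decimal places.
0.366

axis z_1 = (-0.8660,-0.5000,0.0000); lever o_n−o_1 = (-1.5406,11.3287,-0.7325)
cross product → J_v[:, 1] = (0.3662,-0.6344,-10.5812)
J_ω[:, 1] = z_1
entry J[0][1] = 0.3662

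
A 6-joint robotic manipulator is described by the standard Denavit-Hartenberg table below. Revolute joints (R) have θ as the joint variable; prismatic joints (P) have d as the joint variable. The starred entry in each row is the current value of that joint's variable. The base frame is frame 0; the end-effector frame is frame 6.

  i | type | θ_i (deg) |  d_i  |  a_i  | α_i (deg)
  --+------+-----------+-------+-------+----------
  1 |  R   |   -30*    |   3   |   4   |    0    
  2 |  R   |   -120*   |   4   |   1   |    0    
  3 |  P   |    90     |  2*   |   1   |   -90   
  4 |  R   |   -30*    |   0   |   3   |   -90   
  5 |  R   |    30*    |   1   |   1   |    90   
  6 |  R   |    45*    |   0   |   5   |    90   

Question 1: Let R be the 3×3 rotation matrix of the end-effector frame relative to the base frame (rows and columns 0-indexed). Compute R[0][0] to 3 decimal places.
End-effector x-axis (col 0 of R) = (0.1358,-0.9422,-0.3062)
R[0][0] = 0.1358

0.136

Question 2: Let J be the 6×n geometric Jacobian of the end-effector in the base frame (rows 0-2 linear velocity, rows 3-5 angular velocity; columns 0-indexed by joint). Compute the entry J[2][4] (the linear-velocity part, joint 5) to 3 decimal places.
axis z_4 = (0.2500,-0.4330,-0.8660); lever o_n−o_4 = (0.8708,-6.0437,-1.9639)
cross product → J_v[:, 4] = (-4.3836,-0.2631,-1.1339)
J_ω[:, 4] = z_4
entry J[2][4] = -1.1339

-1.134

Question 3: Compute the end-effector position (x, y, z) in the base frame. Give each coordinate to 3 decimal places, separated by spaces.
5.268 -11.660 8.536

after link 1: o_1 = (3.4641, -2.0000, 3.0000)
after link 2: o_2 = (2.5981, -2.5000, 7.0000)
after link 3: o_3 = (3.0981, -3.3660, 9.0000)
after link 4: o_4 = (4.3971, -5.6160, 10.5000)
after link 5: o_5 = (4.5891, -6.9486, 10.0670)
after link 6: o_6 = (5.2679, -11.6598, 8.5361)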